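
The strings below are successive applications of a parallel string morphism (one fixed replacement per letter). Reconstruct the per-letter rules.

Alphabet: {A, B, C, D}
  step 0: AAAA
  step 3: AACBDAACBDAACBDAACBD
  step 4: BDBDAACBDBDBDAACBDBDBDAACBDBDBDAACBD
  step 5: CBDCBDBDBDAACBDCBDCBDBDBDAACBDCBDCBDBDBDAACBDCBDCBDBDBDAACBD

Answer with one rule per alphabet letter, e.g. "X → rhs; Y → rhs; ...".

  step 4 ⇒ step 5: BDBDAACBDBDBDAACBDBDBDAACBDBDBDAACBD ⇒ C·BD·C·BD·BD·BD·AA·C·BD·C·BD·C·BD·BD·BD·AA·C·BD·C·BD·C·BD·BD·BD·AA·C·BD·C·BD·C·BD·BD·BD·AA·C·BD
    A ↦ BD
    B ↦ C
    C ↦ AA
    D ↦ BD

A->BD, B->C, C->AA, D->BD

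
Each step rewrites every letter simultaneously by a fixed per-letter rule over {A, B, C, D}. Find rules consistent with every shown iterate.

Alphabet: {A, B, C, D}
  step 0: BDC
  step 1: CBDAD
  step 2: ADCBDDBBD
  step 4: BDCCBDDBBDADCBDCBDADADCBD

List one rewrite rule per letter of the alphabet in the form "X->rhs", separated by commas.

A->DB, B->C, C->AD, D->BD

  step 1 ⇒ step 2: CBDAD ⇒ AD·C·BD·DB·BD
    A ↦ DB
    B ↦ C
    C ↦ AD
    D ↦ BD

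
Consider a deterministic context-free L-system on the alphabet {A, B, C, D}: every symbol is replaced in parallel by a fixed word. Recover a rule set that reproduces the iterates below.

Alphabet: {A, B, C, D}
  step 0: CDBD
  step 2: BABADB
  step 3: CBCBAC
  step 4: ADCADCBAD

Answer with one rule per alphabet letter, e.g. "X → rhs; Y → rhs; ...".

A->B, B->C, C->AD, D->A

  step 3 ⇒ step 4: CBCBAC ⇒ AD·C·AD·C·B·AD
    A ↦ B
    B ↦ C
    C ↦ AD
  step 2 ⇒ step 3: BABADB ⇒ C·B·C·B·A·C
    D ↦ A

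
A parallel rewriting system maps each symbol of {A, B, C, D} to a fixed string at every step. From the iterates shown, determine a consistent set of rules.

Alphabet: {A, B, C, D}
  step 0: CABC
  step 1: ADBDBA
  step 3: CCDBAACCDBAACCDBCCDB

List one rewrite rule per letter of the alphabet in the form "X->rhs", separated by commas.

A->DB, B->DB, C->A, D->CC

  step 0 ⇒ step 1: CABC ⇒ A·DB·DB·A
    A ↦ DB
    B ↦ DB
    C ↦ A
    D ↦ CC  (constrained at step 1)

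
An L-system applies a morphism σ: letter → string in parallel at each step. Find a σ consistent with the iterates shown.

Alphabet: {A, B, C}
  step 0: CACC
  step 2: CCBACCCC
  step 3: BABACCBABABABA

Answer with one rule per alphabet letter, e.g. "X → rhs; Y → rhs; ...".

  step 2 ⇒ step 3: CCBACCCC ⇒ BA·BA·C·C·BA·BA·BA·BA
    A ↦ C
    B ↦ C
    C ↦ BA

A->C, B->C, C->BA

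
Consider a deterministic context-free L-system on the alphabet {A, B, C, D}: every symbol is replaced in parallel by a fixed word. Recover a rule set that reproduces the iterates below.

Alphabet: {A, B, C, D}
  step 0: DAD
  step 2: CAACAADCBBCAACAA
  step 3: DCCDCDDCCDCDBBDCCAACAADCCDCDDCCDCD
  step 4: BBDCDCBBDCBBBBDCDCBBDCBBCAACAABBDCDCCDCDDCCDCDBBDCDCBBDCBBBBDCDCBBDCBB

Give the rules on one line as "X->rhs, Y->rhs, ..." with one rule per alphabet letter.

  step 3 ⇒ step 4: DCCDCDDCCDCDBBDCCAACAADCCDCDDCCDCD ⇒ BB·DC·DC·BB·DC·BB·BB·DC·DC·BB·DC·BB·CAA·CAA·BB·DC·DC·CD·CD·DC·CD·CD·BB·DC·DC·BB·DC·BB·BB·DC·DC·BB·DC·BB
    A ↦ CD
    B ↦ CAA
    C ↦ DC
    D ↦ BB

A->CD, B->CAA, C->DC, D->BB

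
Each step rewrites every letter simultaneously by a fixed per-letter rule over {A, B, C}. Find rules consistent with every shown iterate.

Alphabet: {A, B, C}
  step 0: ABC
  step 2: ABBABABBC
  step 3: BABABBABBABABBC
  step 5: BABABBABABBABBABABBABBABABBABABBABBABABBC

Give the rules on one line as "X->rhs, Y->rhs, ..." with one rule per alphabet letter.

A->B, B->AB, C->BC

  step 2 ⇒ step 3: ABBABABBC ⇒ B·AB·AB·B·AB·B·AB·AB·BC
    A ↦ B
    B ↦ AB
    C ↦ BC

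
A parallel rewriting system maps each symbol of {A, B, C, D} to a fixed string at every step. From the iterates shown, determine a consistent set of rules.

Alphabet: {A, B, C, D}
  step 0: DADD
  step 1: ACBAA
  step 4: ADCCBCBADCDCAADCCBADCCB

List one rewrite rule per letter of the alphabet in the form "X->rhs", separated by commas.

  step 0 ⇒ step 1: DADD ⇒ A·CB·A·A
    A ↦ CB
    D ↦ A
    B ↦ A  (constrained at step 1)
    C ↦ DC  (constrained at step 1)

A->CB, B->A, C->DC, D->A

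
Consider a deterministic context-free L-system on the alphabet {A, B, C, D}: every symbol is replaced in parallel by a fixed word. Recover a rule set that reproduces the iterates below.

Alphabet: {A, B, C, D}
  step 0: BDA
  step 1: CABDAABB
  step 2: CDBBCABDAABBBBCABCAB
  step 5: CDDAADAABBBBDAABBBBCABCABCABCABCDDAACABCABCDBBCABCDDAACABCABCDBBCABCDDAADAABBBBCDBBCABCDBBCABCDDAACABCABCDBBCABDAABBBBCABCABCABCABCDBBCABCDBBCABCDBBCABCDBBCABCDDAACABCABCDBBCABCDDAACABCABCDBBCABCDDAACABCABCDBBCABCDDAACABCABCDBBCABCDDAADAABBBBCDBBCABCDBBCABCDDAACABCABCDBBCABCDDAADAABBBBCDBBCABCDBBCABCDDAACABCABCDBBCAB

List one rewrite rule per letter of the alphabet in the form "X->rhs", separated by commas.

  step 1 ⇒ step 2: CABDAABB ⇒ CD·BB·CAB·DAA·BB·BB·CAB·CAB
    A ↦ BB
    B ↦ CAB
    C ↦ CD
    D ↦ DAA

A->BB, B->CAB, C->CD, D->DAA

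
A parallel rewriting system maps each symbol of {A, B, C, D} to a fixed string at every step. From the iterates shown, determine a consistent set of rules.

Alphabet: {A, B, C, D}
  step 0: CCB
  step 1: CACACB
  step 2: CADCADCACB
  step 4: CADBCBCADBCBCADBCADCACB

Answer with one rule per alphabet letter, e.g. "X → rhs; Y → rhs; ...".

A->D, B->CB, C->CA, D->B

  step 1 ⇒ step 2: CACACB ⇒ CA·D·CA·D·CA·CB
    A ↦ D
    B ↦ CB
    C ↦ CA
    D ↦ B  (constrained at step 2)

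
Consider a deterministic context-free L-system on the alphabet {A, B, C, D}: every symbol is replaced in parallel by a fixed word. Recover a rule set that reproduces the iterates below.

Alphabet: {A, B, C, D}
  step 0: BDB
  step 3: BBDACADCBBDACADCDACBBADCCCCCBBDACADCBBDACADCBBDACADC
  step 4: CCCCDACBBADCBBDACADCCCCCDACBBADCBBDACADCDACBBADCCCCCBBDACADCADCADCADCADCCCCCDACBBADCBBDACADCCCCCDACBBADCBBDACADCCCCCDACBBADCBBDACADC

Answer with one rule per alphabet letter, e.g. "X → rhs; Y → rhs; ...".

  step 3 ⇒ step 4: BBDACADCBBDACADCDACBBADCCCCCBBDACADCBBDACADCBBDACADC ⇒ CC·CC·DAC·BB·ADC·BB·DAC·ADC·CC·CC·DAC·BB·ADC·BB·DAC·ADC·DAC·BB·ADC·CC·CC·BB·DAC·ADC·ADC·ADC·ADC·ADC·CC·CC·DAC·BB·ADC·BB·DAC·ADC·CC·CC·DAC·BB·ADC·BB·DAC·ADC·CC·CC·DAC·BB·ADC·BB·DAC·ADC
    A ↦ BB
    B ↦ CC
    C ↦ ADC
    D ↦ DAC

A->BB, B->CC, C->ADC, D->DAC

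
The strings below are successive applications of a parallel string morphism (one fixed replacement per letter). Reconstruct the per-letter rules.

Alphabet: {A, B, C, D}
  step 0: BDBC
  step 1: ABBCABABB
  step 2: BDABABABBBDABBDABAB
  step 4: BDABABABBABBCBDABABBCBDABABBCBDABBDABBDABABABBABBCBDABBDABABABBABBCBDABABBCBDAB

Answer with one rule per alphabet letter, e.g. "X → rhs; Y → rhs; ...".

  step 1 ⇒ step 2: ABBCABABB ⇒ BD·AB·AB·ABB·BD·AB·BD·AB·AB
    A ↦ BD
    B ↦ AB
    C ↦ ABB
  step 0 ⇒ step 1: BDBC ⇒ AB·BC·AB·ABB
    D ↦ BC

A->BD, B->AB, C->ABB, D->BC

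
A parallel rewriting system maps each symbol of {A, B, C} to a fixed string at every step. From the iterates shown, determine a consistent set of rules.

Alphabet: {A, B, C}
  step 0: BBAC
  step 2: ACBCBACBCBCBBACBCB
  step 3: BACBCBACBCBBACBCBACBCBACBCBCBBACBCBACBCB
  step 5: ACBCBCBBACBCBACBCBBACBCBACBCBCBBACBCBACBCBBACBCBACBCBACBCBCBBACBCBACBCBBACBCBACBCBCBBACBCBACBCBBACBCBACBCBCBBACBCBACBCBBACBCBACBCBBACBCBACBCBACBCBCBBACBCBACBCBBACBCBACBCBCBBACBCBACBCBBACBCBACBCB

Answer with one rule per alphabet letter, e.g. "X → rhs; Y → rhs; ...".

A->B, B->CB, C->ACB

  step 2 ⇒ step 3: ACBCBACBCBCBBACBCB ⇒ B·ACB·CB·ACB·CB·B·ACB·CB·ACB·CB·ACB·CB·CB·B·ACB·CB·ACB·CB
    A ↦ B
    B ↦ CB
    C ↦ ACB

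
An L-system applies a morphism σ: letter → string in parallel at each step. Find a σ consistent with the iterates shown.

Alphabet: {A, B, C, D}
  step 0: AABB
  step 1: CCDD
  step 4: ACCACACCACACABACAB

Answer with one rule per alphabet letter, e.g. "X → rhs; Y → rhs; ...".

A->C, B->D, C->AC, D->AB

  step 0 ⇒ step 1: AABB ⇒ C·C·D·D
    A ↦ C
    B ↦ D
    C ↦ AC  (constrained at step 1)
    D ↦ AB  (constrained at step 1)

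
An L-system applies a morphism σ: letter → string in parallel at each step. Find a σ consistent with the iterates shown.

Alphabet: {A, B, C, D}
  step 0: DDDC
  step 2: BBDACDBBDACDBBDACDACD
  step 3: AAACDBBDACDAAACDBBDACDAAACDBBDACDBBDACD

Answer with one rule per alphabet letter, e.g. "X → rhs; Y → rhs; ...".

  step 2 ⇒ step 3: BBDACDBBDACDBBDACDACD ⇒ A·A·ACD·BB·D·ACD·A·A·ACD·BB·D·ACD·A·A·ACD·BB·D·ACD·BB·D·ACD
    A ↦ BB
    B ↦ A
    C ↦ D
    D ↦ ACD

A->BB, B->A, C->D, D->ACD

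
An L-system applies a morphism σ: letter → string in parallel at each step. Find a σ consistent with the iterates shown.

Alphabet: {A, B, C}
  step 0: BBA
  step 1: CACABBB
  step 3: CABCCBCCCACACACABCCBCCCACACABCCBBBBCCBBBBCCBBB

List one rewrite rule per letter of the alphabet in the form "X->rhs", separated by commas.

  step 0 ⇒ step 1: BBA ⇒ CA·CA·BBB
    A ↦ BBB
    B ↦ CA
    C ↦ BCC  (constrained at step 1)

A->BBB, B->CA, C->BCC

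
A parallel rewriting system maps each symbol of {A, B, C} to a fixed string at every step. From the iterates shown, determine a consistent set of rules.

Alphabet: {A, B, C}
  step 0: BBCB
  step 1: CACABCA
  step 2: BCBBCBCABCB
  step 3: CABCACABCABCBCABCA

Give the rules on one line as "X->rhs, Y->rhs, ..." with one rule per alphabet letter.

  step 2 ⇒ step 3: BCBBCBCABCB ⇒ CA·B·CA·CA·B·CA·B·CB·CA·B·CA
    A ↦ CB
    B ↦ CA
    C ↦ B

A->CB, B->CA, C->B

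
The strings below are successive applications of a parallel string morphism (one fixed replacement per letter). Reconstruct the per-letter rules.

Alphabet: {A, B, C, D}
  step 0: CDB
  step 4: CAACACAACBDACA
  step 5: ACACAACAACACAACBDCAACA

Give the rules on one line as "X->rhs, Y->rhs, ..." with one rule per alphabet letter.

  step 4 ⇒ step 5: CAACACAACBDACA ⇒ A·CA·CA·A·CA·A·CA·CA·A·C·BD·CA·A·CA
    A ↦ CA
    B ↦ C
    C ↦ A
    D ↦ BD

A->CA, B->C, C->A, D->BD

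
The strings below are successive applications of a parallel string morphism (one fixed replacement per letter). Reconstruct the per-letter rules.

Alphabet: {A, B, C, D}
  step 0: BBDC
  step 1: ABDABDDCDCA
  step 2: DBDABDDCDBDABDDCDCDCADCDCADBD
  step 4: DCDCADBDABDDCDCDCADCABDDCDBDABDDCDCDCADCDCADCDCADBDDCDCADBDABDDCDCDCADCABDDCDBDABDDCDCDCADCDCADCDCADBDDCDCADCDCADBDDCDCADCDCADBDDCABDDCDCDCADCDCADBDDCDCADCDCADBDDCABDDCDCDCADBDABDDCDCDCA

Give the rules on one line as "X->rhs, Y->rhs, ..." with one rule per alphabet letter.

A->DBD, B->ABD, C->DCA, D->DC

  step 1 ⇒ step 2: ABDABDDCDCA ⇒ DBD·ABD·DC·DBD·ABD·DC·DC·DCA·DC·DCA·DBD
    A ↦ DBD
    B ↦ ABD
    C ↦ DCA
    D ↦ DC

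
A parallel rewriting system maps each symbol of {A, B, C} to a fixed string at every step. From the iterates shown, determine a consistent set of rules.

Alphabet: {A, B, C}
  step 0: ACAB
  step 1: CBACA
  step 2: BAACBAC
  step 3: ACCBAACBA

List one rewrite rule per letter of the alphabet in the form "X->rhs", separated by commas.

  step 2 ⇒ step 3: BAACBAC ⇒ A·C·C·BA·A·C·BA
    A ↦ C
    B ↦ A
    C ↦ BA

A->C, B->A, C->BA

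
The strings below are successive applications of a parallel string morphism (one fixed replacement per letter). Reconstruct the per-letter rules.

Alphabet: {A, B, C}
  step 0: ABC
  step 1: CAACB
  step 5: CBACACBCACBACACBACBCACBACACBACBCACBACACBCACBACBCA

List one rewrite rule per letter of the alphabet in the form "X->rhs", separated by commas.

  step 0 ⇒ step 1: ABC ⇒ CA·A·CB
    A ↦ CA
    B ↦ A
    C ↦ CB

A->CA, B->A, C->CB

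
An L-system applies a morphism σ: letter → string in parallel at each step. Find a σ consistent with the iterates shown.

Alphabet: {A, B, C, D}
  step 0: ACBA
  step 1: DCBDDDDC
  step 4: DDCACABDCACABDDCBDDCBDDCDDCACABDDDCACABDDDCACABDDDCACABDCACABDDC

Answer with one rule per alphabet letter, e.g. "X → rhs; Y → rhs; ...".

A->DC, B->DD, C->BD, D->CA

  step 0 ⇒ step 1: ACBA ⇒ DC·BD·DD·DC
    A ↦ DC
    B ↦ DD
    C ↦ BD
    D ↦ CA  (constrained at step 1)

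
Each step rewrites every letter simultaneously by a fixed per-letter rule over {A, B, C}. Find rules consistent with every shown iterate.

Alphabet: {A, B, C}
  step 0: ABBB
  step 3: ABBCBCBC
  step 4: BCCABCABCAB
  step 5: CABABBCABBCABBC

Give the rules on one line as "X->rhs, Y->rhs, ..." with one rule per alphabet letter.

  step 4 ⇒ step 5: BCCABCABCAB ⇒ C·AB·AB·B·C·AB·B·C·AB·B·C
    A ↦ B
    B ↦ C
    C ↦ AB

A->B, B->C, C->AB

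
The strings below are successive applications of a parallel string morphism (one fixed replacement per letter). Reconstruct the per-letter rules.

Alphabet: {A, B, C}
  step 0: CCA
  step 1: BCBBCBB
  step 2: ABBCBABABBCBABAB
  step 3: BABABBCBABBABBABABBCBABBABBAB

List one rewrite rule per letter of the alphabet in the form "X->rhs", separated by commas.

A->B, B->AB, C->BCB

  step 2 ⇒ step 3: ABBCBABABBCBABAB ⇒ B·AB·AB·BCB·AB·B·AB·B·AB·AB·BCB·AB·B·AB·B·AB
    A ↦ B
    B ↦ AB
    C ↦ BCB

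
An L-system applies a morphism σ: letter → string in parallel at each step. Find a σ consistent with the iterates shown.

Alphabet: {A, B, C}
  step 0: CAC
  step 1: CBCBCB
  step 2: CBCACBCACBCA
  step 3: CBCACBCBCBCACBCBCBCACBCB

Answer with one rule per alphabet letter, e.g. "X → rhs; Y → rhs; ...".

A->CB, B->CA, C->CB

  step 2 ⇒ step 3: CBCACBCACBCA ⇒ CB·CA·CB·CB·CB·CA·CB·CB·CB·CA·CB·CB
    A ↦ CB
    B ↦ CA
    C ↦ CB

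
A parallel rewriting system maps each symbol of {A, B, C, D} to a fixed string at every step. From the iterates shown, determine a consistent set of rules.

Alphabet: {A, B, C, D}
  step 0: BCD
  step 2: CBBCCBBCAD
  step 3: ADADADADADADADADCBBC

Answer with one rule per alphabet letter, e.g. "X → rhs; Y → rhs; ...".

  step 2 ⇒ step 3: CBBCCBBCAD ⇒ AD·AD·AD·AD·AD·AD·AD·AD·CBB·C
    A ↦ CBB
    B ↦ AD
    C ↦ AD
    D ↦ C

A->CBB, B->AD, C->AD, D->C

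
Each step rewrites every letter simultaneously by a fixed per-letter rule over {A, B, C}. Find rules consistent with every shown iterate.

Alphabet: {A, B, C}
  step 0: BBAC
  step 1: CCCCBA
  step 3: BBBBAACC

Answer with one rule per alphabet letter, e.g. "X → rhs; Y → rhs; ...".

  step 0 ⇒ step 1: BBAC ⇒ CC·CC·B·A
    A ↦ B
    B ↦ CC
    C ↦ A

A->B, B->CC, C->A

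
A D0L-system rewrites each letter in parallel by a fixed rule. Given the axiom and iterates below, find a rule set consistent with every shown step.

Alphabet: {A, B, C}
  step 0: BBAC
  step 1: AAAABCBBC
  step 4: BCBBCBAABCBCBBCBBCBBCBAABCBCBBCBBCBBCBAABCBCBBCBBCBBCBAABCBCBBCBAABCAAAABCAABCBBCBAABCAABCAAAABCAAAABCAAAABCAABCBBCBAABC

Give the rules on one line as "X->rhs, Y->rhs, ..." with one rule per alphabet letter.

  step 0 ⇒ step 1: BBAC ⇒ AA·AA·BCB·BC
    A ↦ BCB
    B ↦ AA
    C ↦ BC

A->BCB, B->AA, C->BC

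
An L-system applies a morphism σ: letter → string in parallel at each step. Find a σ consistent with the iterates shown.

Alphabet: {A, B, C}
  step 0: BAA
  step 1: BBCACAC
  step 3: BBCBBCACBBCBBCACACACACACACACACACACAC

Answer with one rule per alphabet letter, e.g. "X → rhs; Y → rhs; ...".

A->AC, B->BBC, C->AC

  step 0 ⇒ step 1: BAA ⇒ BBC·AC·AC
    A ↦ AC
    B ↦ BBC
    C ↦ AC  (constrained at step 1)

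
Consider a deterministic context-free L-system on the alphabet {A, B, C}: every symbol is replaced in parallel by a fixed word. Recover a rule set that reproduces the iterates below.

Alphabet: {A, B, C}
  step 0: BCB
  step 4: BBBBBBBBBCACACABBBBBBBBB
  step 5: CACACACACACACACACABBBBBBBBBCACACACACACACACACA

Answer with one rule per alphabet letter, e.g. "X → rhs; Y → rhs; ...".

A->BB, B->CA, C->B

  step 4 ⇒ step 5: BBBBBBBBBCACACABBBBBBBBB ⇒ CA·CA·CA·CA·CA·CA·CA·CA·CA·B·BB·B·BB·B·BB·CA·CA·CA·CA·CA·CA·CA·CA·CA
    A ↦ BB
    B ↦ CA
    C ↦ B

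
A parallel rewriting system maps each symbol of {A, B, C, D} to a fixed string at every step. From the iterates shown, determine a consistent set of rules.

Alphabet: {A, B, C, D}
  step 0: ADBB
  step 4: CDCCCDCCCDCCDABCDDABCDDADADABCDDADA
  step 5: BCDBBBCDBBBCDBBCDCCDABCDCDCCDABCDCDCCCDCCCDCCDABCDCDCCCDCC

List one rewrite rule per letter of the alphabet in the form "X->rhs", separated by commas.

  step 4 ⇒ step 5: CDCCCDCCCDCCDABCDDABCDDADADABCDDADA ⇒ B·CD·B·B·B·CD·B·B·B·CD·B·B·CD·CC·DA·B·CD·CD·CC·DA·B·CD·CD·CC·CD·CC·CD·CC·DA·B·CD·CD·CC·CD·CC
    A ↦ CC
    B ↦ DA
    C ↦ B
    D ↦ CD

A->CC, B->DA, C->B, D->CD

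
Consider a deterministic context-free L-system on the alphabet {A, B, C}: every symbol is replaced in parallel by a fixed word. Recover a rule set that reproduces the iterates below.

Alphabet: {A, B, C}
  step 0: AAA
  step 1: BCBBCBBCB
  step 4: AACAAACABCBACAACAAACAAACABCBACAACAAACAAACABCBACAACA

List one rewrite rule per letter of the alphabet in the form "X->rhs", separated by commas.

  step 0 ⇒ step 1: AAA ⇒ BCB·BCB·BCB
    A ↦ BCB
    B ↦ A  (constrained at step 1)
    C ↦ AC  (constrained at step 1)

A->BCB, B->A, C->AC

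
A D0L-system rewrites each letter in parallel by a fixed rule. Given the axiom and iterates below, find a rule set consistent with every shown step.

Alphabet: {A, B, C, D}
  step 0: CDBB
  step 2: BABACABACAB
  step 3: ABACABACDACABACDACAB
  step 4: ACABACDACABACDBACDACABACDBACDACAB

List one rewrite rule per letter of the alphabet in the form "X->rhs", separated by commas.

A->AC, B->AB, C->D, D->B

  step 3 ⇒ step 4: ABACABACDACABACDACAB ⇒ AC·AB·AC·D·AC·AB·AC·D·B·AC·D·AC·AB·AC·D·B·AC·D·AC·AB
    A ↦ AC
    B ↦ AB
    C ↦ D
    D ↦ B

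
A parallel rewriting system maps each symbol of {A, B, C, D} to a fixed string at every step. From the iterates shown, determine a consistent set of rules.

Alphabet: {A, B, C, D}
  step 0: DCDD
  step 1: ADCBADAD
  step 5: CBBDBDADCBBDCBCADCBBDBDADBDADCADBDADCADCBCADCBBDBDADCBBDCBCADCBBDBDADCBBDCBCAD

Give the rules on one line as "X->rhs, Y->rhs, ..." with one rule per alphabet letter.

  step 0 ⇒ step 1: DCDD ⇒ AD·CB·AD·AD
    C ↦ CB
    D ↦ AD
    A ↦ C  (constrained at step 1)
    B ↦ BD  (constrained at step 1)

A->C, B->BD, C->CB, D->AD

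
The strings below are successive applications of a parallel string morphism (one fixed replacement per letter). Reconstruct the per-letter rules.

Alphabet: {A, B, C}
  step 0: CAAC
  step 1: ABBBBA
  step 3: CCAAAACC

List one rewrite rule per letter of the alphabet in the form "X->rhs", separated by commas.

A->BB, B->C, C->A

  step 0 ⇒ step 1: CAAC ⇒ A·BB·BB·A
    A ↦ BB
    C ↦ A
    B ↦ C  (constrained at step 1)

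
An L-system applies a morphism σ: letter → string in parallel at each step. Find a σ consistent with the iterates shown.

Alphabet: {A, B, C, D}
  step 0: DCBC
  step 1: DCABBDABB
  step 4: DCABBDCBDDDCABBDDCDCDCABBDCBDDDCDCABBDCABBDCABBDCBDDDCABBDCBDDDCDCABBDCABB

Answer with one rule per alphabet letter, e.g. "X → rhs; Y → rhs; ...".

A->DCB, B->D, C->ABB, D->DC

  step 0 ⇒ step 1: DCBC ⇒ DC·ABB·D·ABB
    B ↦ D
    C ↦ ABB
    D ↦ DC
    A ↦ DCB  (constrained at step 1)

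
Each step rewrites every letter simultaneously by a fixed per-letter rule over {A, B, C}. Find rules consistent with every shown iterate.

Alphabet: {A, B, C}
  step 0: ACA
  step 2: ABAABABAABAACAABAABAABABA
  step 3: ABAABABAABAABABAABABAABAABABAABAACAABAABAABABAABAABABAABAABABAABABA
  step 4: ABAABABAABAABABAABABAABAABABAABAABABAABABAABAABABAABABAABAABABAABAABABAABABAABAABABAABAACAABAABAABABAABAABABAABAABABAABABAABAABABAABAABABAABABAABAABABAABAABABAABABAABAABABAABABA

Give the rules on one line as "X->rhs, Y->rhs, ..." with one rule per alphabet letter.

A->ABA, B->AB, C->ACA

  step 3 ⇒ step 4: ABAABABAABAABABAABABAABAABABAABAACAABAABAABABAABAABABAABAABABAABABA ⇒ ABA·AB·ABA·ABA·AB·ABA·AB·ABA·ABA·AB·ABA·ABA·AB·ABA·AB·ABA·ABA·AB·ABA·AB·ABA·ABA·AB·ABA·ABA·AB·ABA·AB·ABA·ABA·AB·ABA·ABA·ACA·ABA·ABA·AB·ABA·ABA·AB·ABA·ABA·AB·ABA·AB·ABA·ABA·AB·ABA·ABA·AB·ABA·AB·ABA·ABA·AB·ABA·ABA·AB·ABA·AB·ABA·ABA·AB·ABA·AB·ABA
    A ↦ ABA
    B ↦ AB
    C ↦ ACA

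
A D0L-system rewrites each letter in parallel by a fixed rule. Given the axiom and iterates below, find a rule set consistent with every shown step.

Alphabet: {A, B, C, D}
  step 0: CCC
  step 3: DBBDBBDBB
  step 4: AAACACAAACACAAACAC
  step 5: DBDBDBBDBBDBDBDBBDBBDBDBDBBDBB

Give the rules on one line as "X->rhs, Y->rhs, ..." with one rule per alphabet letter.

  step 4 ⇒ step 5: AAACACAAACACAAACAC ⇒ DB·DB·DB·B·DB·B·DB·DB·DB·B·DB·B·DB·DB·DB·B·DB·B
    A ↦ DB
    C ↦ B
  step 3 ⇒ step 4: DBBDBBDBB ⇒ AA·AC·AC·AA·AC·AC·AA·AC·AC
    B ↦ AC
  step 3 ⇒ step 4: DBBDBBDBB ⇒ AA·AC·AC·AA·AC·AC·AA·AC·AC
    D ↦ AA

A->DB, B->AC, C->B, D->AA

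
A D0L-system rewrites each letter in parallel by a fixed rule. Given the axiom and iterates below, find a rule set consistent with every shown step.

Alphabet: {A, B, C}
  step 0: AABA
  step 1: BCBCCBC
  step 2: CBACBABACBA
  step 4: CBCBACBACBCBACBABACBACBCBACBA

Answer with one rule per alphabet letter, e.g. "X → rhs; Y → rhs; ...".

A->BC, B->C, C->BA

  step 1 ⇒ step 2: BCBCCBC ⇒ C·BA·C·BA·BA·C·BA
    B ↦ C
    C ↦ BA
  step 0 ⇒ step 1: AABA ⇒ BC·BC·C·BC
    A ↦ BC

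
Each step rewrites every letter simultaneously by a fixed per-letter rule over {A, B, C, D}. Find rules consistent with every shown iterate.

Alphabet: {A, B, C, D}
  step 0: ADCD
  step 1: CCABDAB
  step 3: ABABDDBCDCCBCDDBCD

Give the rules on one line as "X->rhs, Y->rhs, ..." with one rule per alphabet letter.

A->CC, B->BC, C->D, D->AB

  step 0 ⇒ step 1: ADCD ⇒ CC·AB·D·AB
    A ↦ CC
    C ↦ D
    D ↦ AB
    B ↦ BC  (constrained at step 1)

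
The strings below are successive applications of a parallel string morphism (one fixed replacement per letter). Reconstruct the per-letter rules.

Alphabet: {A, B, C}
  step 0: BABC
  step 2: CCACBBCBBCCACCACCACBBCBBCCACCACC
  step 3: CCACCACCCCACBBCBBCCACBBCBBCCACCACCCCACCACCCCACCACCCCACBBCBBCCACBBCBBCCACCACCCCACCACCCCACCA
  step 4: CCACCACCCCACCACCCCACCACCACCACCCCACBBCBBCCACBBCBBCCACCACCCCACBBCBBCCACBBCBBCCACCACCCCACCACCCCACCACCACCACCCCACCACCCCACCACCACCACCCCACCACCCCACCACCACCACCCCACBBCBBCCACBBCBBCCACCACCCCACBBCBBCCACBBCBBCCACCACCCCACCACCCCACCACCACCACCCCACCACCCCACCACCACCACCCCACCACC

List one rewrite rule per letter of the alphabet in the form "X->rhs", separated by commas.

  step 3 ⇒ step 4: CCACCACCCCACBBCBBCCACBBCBBCCACCACCCCACCACCCCACCACCCCACBBCBBCCACBBCBBCCACCACCCCACCACCCCACCA ⇒ CCA·CCA·CC·CCA·CCA·CC·CCA·CCA·CCA·CCA·CC·CCA·CBB·CBB·CCA·CBB·CBB·CCA·CCA·CC·CCA·CBB·CBB·CCA·CBB·CBB·CCA·CCA·CC·CCA·CCA·CC·CCA·CCA·CCA·CCA·CC·CCA·CCA·CC·CCA·CCA·CCA·CCA·CC·CCA·CCA·CC·CCA·CCA·CCA·CCA·CC·CCA·CBB·CBB·CCA·CBB·CBB·CCA·CCA·CC·CCA·CBB·CBB·CCA·CBB·CBB·CCA·CCA·CC·CCA·CCA·CC·CCA·CCA·CCA·CCA·CC·CCA·CCA·CC·CCA·CCA·CCA·CCA·CC·CCA·CCA·CC
    A ↦ CC
    B ↦ CBB
    C ↦ CCA

A->CC, B->CBB, C->CCA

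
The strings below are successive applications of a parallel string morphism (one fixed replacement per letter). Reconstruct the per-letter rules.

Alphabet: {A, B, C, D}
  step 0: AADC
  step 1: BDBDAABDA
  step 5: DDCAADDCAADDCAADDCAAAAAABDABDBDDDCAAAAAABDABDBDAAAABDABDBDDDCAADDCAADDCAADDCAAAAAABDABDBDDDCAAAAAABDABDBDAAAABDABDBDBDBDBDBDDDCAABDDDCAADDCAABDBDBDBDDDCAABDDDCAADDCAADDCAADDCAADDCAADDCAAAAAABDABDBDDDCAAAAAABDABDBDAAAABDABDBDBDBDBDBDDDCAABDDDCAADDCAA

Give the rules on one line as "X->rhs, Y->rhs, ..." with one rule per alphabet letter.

A->BD, B->DDC, C->BDA, D->AA

  step 0 ⇒ step 1: AADC ⇒ BD·BD·AA·BDA
    A ↦ BD
    C ↦ BDA
    D ↦ AA
    B ↦ DDC  (constrained at step 1)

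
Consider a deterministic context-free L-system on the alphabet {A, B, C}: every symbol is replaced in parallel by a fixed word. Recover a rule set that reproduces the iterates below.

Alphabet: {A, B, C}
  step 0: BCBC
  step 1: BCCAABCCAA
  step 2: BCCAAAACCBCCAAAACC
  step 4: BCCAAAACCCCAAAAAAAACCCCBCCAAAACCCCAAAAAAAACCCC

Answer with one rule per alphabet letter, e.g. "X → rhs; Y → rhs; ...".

  step 1 ⇒ step 2: BCCAABCCAA ⇒ BCC·AA·AA·C·C·BCC·AA·AA·C·C
    A ↦ C
    B ↦ BCC
    C ↦ AA

A->C, B->BCC, C->AA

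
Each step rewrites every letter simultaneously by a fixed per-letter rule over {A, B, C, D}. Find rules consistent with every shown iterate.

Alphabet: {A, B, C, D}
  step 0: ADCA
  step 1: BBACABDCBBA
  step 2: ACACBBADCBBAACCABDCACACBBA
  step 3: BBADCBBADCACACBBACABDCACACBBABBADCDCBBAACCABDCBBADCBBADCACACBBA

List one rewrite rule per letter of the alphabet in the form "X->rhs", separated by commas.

  step 2 ⇒ step 3: ACACBBADCBBAACCABDCACACBBA ⇒ BBA·DC·BBA·DC·AC·AC·BBA·CAB·DC·AC·AC·BBA·BBA·DC·DC·BBA·AC·CAB·DC·BBA·DC·BBA·DC·AC·AC·BBA
    A ↦ BBA
    B ↦ AC
    C ↦ DC
    D ↦ CAB

A->BBA, B->AC, C->DC, D->CAB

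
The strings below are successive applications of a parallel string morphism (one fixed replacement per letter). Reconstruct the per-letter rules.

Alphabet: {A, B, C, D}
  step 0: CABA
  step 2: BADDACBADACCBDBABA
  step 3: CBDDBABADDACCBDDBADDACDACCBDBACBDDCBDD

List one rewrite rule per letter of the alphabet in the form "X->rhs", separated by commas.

A->D, B->CBD, C->DAC, D->BA

  step 2 ⇒ step 3: BADDACBADACCBDBABA ⇒ CBD·D·BA·BA·D·DAC·CBD·D·BA·D·DAC·DAC·CBD·BA·CBD·D·CBD·D
    A ↦ D
    B ↦ CBD
    C ↦ DAC
    D ↦ BA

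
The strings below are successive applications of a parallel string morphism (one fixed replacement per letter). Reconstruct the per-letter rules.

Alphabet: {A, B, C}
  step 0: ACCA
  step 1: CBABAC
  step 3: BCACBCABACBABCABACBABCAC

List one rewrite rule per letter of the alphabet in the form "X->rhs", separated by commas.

  step 0 ⇒ step 1: ACCA ⇒ C·BA·BA·C
    A ↦ C
    C ↦ BA
    B ↦ BCA  (constrained at step 1)

A->C, B->BCA, C->BA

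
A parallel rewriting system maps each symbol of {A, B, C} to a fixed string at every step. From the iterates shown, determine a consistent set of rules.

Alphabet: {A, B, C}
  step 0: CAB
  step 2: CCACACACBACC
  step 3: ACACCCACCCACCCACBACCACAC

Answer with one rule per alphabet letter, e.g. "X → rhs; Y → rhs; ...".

  step 2 ⇒ step 3: CCACACACBACC ⇒ AC·AC·CC·AC·CC·AC·CC·AC·BA·CC·AC·AC
    A ↦ CC
    B ↦ BA
    C ↦ AC

A->CC, B->BA, C->AC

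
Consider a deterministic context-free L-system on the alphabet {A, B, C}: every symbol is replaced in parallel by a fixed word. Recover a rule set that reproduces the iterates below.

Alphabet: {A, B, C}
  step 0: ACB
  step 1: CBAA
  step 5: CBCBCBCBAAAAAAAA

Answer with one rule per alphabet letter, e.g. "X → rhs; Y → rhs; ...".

A->CB, B->A, C->A

  step 0 ⇒ step 1: ACB ⇒ CB·A·A
    A ↦ CB
    B ↦ A
    C ↦ A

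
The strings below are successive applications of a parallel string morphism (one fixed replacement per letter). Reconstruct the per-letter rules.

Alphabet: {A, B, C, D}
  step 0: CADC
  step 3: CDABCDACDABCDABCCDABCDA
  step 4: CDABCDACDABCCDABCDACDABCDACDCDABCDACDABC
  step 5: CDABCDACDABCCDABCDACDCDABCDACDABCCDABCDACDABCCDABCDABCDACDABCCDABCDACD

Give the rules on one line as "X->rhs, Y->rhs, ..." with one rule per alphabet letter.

A->C, B->DA, C->CD, D->AB

  step 4 ⇒ step 5: CDABCDACDABCCDABCDACDABCDACDCDABCDACDABC ⇒ CD·AB·C·DA·CD·AB·C·CD·AB·C·DA·CD·CD·AB·C·DA·CD·AB·C·CD·AB·C·DA·CD·AB·C·CD·AB·CD·AB·C·DA·CD·AB·C·CD·AB·C·DA·CD
    A ↦ C
    B ↦ DA
    C ↦ CD
    D ↦ AB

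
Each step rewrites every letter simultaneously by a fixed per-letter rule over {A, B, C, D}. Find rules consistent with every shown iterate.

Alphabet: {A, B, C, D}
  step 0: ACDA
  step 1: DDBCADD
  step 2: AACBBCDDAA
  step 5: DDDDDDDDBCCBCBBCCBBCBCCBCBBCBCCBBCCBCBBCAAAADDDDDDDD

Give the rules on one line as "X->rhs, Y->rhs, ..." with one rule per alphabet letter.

A->DD, B->CB, C->BC, D->A

  step 1 ⇒ step 2: DDBCADD ⇒ A·A·CB·BC·DD·A·A
    A ↦ DD
    B ↦ CB
    C ↦ BC
    D ↦ A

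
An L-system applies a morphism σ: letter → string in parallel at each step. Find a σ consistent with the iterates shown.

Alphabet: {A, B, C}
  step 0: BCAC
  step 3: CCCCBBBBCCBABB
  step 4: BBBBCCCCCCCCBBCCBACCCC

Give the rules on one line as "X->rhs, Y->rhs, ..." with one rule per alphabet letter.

A->BA, B->CC, C->B

  step 3 ⇒ step 4: CCCCBBBBCCBABB ⇒ B·B·B·B·CC·CC·CC·CC·B·B·CC·BA·CC·CC
    A ↦ BA
    B ↦ CC
    C ↦ B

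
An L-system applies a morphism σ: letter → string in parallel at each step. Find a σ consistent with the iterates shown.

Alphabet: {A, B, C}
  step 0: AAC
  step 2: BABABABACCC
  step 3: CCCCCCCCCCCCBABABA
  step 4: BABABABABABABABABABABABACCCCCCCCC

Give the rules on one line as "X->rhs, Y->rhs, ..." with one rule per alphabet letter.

A->CC, B->C, C->BA

  step 3 ⇒ step 4: CCCCCCCCCCCCBABABA ⇒ BA·BA·BA·BA·BA·BA·BA·BA·BA·BA·BA·BA·C·CC·C·CC·C·CC
    A ↦ CC
    B ↦ C
    C ↦ BA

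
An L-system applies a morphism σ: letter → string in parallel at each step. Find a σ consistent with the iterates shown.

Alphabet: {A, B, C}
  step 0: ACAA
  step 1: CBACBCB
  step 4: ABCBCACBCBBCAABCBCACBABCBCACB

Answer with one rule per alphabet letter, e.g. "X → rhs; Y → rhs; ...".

A->CB, B->BC, C->A

  step 0 ⇒ step 1: ACAA ⇒ CB·A·CB·CB
    A ↦ CB
    C ↦ A
    B ↦ BC  (constrained at step 1)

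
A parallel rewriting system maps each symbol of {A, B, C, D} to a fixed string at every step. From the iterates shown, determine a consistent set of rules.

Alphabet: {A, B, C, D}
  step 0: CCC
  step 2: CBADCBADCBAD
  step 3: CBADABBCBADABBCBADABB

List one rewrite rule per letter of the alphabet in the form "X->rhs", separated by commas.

  step 2 ⇒ step 3: CBADCBADCBAD ⇒ CB·AD·AB·B·CB·AD·AB·B·CB·AD·AB·B
    A ↦ AB
    B ↦ AD
    C ↦ CB
    D ↦ B

A->AB, B->AD, C->CB, D->B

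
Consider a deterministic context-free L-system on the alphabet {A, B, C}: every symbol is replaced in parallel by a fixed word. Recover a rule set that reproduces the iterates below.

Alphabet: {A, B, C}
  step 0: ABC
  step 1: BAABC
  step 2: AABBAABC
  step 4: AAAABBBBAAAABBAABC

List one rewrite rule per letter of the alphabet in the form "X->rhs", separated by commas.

  step 1 ⇒ step 2: BAABC ⇒ AA·B·B·AA·BC
    A ↦ B
    B ↦ AA
    C ↦ BC

A->B, B->AA, C->BC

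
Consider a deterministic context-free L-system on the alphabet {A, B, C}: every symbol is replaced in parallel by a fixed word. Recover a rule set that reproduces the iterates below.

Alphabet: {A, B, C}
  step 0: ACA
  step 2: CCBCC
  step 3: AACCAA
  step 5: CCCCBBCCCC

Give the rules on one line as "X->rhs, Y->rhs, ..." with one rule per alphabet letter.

  step 2 ⇒ step 3: CCBCC ⇒ A·A·CC·A·A
    B ↦ CC
    C ↦ A
    A ↦ B  (constrained at step 0)

A->B, B->CC, C->A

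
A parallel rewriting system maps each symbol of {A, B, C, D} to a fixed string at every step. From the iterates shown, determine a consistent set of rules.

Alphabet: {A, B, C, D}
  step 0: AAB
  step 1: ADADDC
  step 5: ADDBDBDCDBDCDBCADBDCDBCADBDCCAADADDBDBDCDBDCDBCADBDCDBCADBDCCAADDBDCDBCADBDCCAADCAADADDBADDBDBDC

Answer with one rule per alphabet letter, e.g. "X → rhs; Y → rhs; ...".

A->AD, B->DC, C->CA, D->DB

  step 0 ⇒ step 1: AAB ⇒ AD·AD·DC
    A ↦ AD
    B ↦ DC
    C ↦ CA  (constrained at step 1)
    D ↦ DB  (constrained at step 1)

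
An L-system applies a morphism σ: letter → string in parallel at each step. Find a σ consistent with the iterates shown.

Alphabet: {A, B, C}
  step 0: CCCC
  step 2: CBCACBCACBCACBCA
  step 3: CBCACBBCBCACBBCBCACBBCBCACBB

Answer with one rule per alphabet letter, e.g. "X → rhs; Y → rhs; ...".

  step 2 ⇒ step 3: CBCACBCACBCACBCA ⇒ CB·CA·CB·B·CB·CA·CB·B·CB·CA·CB·B·CB·CA·CB·B
    A ↦ B
    B ↦ CA
    C ↦ CB

A->B, B->CA, C->CB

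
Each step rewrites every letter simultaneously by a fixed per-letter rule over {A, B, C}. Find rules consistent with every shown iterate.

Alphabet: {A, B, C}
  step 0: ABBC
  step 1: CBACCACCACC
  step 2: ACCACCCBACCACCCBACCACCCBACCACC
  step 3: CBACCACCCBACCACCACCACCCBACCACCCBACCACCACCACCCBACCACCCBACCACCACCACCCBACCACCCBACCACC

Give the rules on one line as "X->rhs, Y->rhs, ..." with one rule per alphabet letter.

A->CB, B->ACC, C->ACC

  step 2 ⇒ step 3: ACCACCCBACCACCCBACCACCCBACCACC ⇒ CB·ACC·ACC·CB·ACC·ACC·ACC·ACC·CB·ACC·ACC·CB·ACC·ACC·ACC·ACC·CB·ACC·ACC·CB·ACC·ACC·ACC·ACC·CB·ACC·ACC·CB·ACC·ACC
    A ↦ CB
    B ↦ ACC
    C ↦ ACC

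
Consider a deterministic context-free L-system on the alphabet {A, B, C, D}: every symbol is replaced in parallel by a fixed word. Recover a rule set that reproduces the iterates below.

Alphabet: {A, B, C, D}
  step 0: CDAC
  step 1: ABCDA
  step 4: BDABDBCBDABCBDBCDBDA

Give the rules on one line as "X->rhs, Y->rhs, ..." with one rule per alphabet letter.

A->D, B->BD, C->A, D->BC

  step 0 ⇒ step 1: CDAC ⇒ A·BC·D·A
    A ↦ D
    C ↦ A
    D ↦ BC
    B ↦ BD  (constrained at step 1)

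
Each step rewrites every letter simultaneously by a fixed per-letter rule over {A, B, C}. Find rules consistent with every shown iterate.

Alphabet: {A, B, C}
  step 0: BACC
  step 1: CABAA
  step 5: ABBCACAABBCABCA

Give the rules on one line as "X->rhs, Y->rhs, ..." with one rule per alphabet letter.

  step 0 ⇒ step 1: BACC ⇒ CA·B·A·A
    A ↦ B
    B ↦ CA
    C ↦ A

A->B, B->CA, C->A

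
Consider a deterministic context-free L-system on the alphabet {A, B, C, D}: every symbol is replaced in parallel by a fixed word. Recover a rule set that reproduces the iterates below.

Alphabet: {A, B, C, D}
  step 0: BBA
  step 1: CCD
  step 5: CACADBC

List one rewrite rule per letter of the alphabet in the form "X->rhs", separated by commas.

  step 0 ⇒ step 1: BBA ⇒ C·C·D
    A ↦ D
    B ↦ C
    C ↦ A  (constrained at step 1)
    D ↦ BC  (constrained at step 1)

A->D, B->C, C->A, D->BC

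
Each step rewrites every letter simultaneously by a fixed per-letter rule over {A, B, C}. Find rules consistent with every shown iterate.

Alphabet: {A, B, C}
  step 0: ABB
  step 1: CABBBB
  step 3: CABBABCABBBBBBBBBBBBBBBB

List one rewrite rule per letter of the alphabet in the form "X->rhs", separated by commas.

  step 0 ⇒ step 1: ABB ⇒ CA·BB·BB
    A ↦ CA
    B ↦ BB
    C ↦ AB  (constrained at step 1)

A->CA, B->BB, C->AB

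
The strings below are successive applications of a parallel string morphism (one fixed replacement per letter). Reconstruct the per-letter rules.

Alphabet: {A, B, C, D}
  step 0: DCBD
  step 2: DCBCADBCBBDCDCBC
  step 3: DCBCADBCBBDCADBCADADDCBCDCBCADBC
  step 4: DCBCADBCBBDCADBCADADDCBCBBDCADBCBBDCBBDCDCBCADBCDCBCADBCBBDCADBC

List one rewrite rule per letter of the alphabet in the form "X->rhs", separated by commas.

A->BB, B->AD, C->BC, D->DC

  step 3 ⇒ step 4: DCBCADBCBBDCADBCADADDCBCDCBCADBC ⇒ DC·BC·AD·BC·BB·DC·AD·BC·AD·AD·DC·BC·BB·DC·AD·BC·BB·DC·BB·DC·DC·BC·AD·BC·DC·BC·AD·BC·BB·DC·AD·BC
    A ↦ BB
    B ↦ AD
    C ↦ BC
    D ↦ DC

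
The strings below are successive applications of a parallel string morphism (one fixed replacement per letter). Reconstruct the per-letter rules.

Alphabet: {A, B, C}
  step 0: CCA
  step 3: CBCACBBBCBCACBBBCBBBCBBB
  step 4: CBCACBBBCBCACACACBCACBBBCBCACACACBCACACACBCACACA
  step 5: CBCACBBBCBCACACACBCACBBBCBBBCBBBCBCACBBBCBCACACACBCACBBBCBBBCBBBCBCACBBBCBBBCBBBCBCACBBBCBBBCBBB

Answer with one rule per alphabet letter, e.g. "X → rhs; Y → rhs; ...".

  step 4 ⇒ step 5: CBCACBBBCBCACACACBCACBBBCBCACACACBCACACACBCACACA ⇒ CB·CA·CB·BB·CB·CA·CA·CA·CB·CA·CB·BB·CB·BB·CB·BB·CB·CA·CB·BB·CB·CA·CA·CA·CB·CA·CB·BB·CB·BB·CB·BB·CB·CA·CB·BB·CB·BB·CB·BB·CB·CA·CB·BB·CB·BB·CB·BB
    A ↦ BB
    B ↦ CA
    C ↦ CB

A->BB, B->CA, C->CB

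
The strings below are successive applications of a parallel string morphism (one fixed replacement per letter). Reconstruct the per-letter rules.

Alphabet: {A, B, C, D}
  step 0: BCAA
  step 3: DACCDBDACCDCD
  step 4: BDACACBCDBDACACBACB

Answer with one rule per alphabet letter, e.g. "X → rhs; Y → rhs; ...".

  step 3 ⇒ step 4: DACCDBDACCDCD ⇒ B·D·AC·AC·B·CD·B·D·AC·AC·B·AC·B
    A ↦ D
    B ↦ CD
    C ↦ AC
    D ↦ B

A->D, B->CD, C->AC, D->B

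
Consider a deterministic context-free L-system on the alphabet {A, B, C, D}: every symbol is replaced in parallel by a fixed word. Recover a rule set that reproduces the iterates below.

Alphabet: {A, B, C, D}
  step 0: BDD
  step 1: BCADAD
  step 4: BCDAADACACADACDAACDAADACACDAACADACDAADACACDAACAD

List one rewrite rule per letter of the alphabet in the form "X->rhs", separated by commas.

  step 0 ⇒ step 1: BDD ⇒ BC·AD·AD
    B ↦ BC
    D ↦ AD
    A ↦ AC  (constrained at step 1)
    C ↦ DA  (constrained at step 1)

A->AC, B->BC, C->DA, D->AD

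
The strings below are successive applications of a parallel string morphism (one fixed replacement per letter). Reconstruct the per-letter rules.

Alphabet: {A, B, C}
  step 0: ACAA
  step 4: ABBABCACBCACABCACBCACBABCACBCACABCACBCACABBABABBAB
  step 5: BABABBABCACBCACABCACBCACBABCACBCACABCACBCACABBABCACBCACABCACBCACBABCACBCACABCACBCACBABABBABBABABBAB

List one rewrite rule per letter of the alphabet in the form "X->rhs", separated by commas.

  step 4 ⇒ step 5: ABBABCACBCACABCACBCACBABCACBCACABCACBCACABBABABBAB ⇒ B·AB·AB·B·AB·CAC·B·CAC·AB·CAC·B·CAC·B·AB·CAC·B·CAC·AB·CAC·B·CAC·AB·B·AB·CAC·B·CAC·AB·CAC·B·CAC·B·AB·CAC·B·CAC·AB·CAC·B·CAC·B·AB·AB·B·AB·B·AB·AB·B·AB
    A ↦ B
    B ↦ AB
    C ↦ CAC

A->B, B->AB, C->CAC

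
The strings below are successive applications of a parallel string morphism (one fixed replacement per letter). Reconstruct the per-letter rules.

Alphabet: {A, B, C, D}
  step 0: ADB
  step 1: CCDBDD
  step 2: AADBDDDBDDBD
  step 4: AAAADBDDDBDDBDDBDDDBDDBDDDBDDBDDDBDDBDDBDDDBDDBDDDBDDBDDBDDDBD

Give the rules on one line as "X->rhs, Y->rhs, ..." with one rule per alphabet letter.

A->CC, B->D, C->A, D->DBD

  step 1 ⇒ step 2: CCDBDD ⇒ A·A·DBD·D·DBD·DBD
    B ↦ D
    C ↦ A
    D ↦ DBD
  step 0 ⇒ step 1: ADB ⇒ CC·DBD·D
    A ↦ CC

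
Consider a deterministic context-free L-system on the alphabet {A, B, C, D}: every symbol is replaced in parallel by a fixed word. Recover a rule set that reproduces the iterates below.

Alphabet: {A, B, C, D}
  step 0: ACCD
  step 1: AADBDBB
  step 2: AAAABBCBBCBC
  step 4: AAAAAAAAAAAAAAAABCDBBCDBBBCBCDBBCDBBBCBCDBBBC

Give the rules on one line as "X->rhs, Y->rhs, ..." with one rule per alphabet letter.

  step 1 ⇒ step 2: AADBDBB ⇒ AA·AA·B·BC·B·BC·BC
    A ↦ AA
    B ↦ BC
    D ↦ B
  step 0 ⇒ step 1: ACCD ⇒ AA·DB·DB·B
    C ↦ DB

A->AA, B->BC, C->DB, D->B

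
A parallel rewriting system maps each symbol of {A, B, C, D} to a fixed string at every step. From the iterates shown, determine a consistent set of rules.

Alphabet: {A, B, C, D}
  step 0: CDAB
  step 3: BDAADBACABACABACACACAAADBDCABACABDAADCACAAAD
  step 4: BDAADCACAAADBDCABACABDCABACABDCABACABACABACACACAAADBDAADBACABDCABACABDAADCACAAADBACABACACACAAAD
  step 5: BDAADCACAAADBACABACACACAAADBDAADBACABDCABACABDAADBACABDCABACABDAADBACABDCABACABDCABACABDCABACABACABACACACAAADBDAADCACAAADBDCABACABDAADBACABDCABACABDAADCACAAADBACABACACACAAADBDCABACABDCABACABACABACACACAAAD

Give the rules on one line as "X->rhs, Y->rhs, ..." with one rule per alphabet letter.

A->CA, B->BD, C->BA, D->AAD

  step 4 ⇒ step 5: BDAADCACAAADBDCABACABDCABACABDCABACABACABACACACAAADBDAADBACABDCABACABDAADCACAAADBACABACACACAAAD ⇒ BD·AAD·CA·CA·AAD·BA·CA·BA·CA·CA·CA·AAD·BD·AAD·BA·CA·BD·CA·BA·CA·BD·AAD·BA·CA·BD·CA·BA·CA·BD·AAD·BA·CA·BD·CA·BA·CA·BD·CA·BA·CA·BD·CA·BA·CA·BA·CA·BA·CA·CA·CA·AAD·BD·AAD·CA·CA·AAD·BD·CA·BA·CA·BD·AAD·BA·CA·BD·CA·BA·CA·BD·AAD·CA·CA·AAD·BA·CA·BA·CA·CA·CA·AAD·BD·CA·BA·CA·BD·CA·BA·CA·BA·CA·BA·CA·CA·CA·AAD
    A ↦ CA
    B ↦ BD
    C ↦ BA
    D ↦ AAD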